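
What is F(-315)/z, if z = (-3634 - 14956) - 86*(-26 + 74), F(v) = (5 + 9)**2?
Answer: -98/11359 ≈ -0.0086275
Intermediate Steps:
F(v) = 196 (F(v) = 14**2 = 196)
z = -22718 (z = -18590 - 86*48 = -18590 - 4128 = -22718)
F(-315)/z = 196/(-22718) = 196*(-1/22718) = -98/11359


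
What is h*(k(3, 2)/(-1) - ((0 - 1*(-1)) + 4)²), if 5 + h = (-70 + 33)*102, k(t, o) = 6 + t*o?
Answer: 139823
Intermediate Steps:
k(t, o) = 6 + o*t
h = -3779 (h = -5 + (-70 + 33)*102 = -5 - 37*102 = -5 - 3774 = -3779)
h*(k(3, 2)/(-1) - ((0 - 1*(-1)) + 4)²) = -3779*((6 + 2*3)/(-1) - ((0 - 1*(-1)) + 4)²) = -3779*((6 + 6)*(-1) - ((0 + 1) + 4)²) = -3779*(12*(-1) - (1 + 4)²) = -3779*(-12 - 1*5²) = -3779*(-12 - 1*25) = -3779*(-12 - 25) = -3779*(-37) = 139823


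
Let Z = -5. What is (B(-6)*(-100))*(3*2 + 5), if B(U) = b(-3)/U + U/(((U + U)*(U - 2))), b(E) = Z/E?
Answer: 13475/36 ≈ 374.31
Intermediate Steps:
b(E) = -5/E
B(U) = 1/(2*(-2 + U)) + 5/(3*U) (B(U) = (-5/(-3))/U + U/(((U + U)*(U - 2))) = (-5*(-⅓))/U + U/(((2*U)*(-2 + U))) = 5/(3*U) + U/((2*U*(-2 + U))) = 5/(3*U) + U*(1/(2*U*(-2 + U))) = 5/(3*U) + 1/(2*(-2 + U)) = 1/(2*(-2 + U)) + 5/(3*U))
(B(-6)*(-100))*(3*2 + 5) = (((⅙)*(-20 + 13*(-6))/(-6*(-2 - 6)))*(-100))*(3*2 + 5) = (((⅙)*(-⅙)*(-20 - 78)/(-8))*(-100))*(6 + 5) = (((⅙)*(-⅙)*(-⅛)*(-98))*(-100))*11 = -49/144*(-100)*11 = (1225/36)*11 = 13475/36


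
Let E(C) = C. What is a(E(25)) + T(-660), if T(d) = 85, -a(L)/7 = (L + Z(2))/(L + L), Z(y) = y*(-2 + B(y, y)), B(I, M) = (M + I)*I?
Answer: 3991/50 ≈ 79.820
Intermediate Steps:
B(I, M) = I*(I + M) (B(I, M) = (I + M)*I = I*(I + M))
Z(y) = y*(-2 + 2*y²) (Z(y) = y*(-2 + y*(y + y)) = y*(-2 + y*(2*y)) = y*(-2 + 2*y²))
a(L) = -7*(12 + L)/(2*L) (a(L) = -7*(L + 2*2*(-1 + 2²))/(L + L) = -7*(L + 2*2*(-1 + 4))/(2*L) = -7*(L + 2*2*3)*1/(2*L) = -7*(L + 12)*1/(2*L) = -7*(12 + L)*1/(2*L) = -7*(12 + L)/(2*L))
a(E(25)) + T(-660) = (-7/2 - 42/25) + 85 = -259/50 + 85 = 3991/50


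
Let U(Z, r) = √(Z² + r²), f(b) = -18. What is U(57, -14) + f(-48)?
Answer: -18 + √3445 ≈ 40.694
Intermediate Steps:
U(57, -14) + f(-48) = √(57² + (-14)²) - 18 = √(3249 + 196) - 18 = √3445 - 18 = -18 + √3445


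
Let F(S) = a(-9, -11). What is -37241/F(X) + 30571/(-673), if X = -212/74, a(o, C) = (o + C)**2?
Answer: -37291593/269200 ≈ -138.53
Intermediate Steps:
a(o, C) = (C + o)**2
X = -106/37 (X = -212*1/74 = -106/37 ≈ -2.8649)
F(S) = 400 (F(S) = (-11 - 9)**2 = (-20)**2 = 400)
-37241/F(X) + 30571/(-673) = -37241/400 + 30571/(-673) = -37241*1/400 + 30571*(-1/673) = -37241/400 - 30571/673 = -37291593/269200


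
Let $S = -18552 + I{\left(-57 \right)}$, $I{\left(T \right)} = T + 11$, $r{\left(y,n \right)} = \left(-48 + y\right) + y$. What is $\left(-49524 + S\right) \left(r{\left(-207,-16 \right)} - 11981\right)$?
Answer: $847642046$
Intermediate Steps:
$r{\left(y,n \right)} = -48 + 2 y$
$I{\left(T \right)} = 11 + T$
$S = -18598$ ($S = -18552 + \left(11 - 57\right) = -18552 - 46 = -18598$)
$\left(-49524 + S\right) \left(r{\left(-207,-16 \right)} - 11981\right) = \left(-49524 - 18598\right) \left(\left(-48 + 2 \left(-207\right)\right) - 11981\right) = - 68122 \left(\left(-48 - 414\right) - 11981\right) = - 68122 \left(-462 - 11981\right) = \left(-68122\right) \left(-12443\right) = 847642046$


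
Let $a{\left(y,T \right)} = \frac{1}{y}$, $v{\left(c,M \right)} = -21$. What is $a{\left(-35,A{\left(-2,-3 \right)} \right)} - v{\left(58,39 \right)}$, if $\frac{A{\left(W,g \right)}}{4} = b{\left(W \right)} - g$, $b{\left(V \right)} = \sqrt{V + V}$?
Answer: $\frac{734}{35} \approx 20.971$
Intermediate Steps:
$b{\left(V \right)} = \sqrt{2} \sqrt{V}$ ($b{\left(V \right)} = \sqrt{2 V} = \sqrt{2} \sqrt{V}$)
$A{\left(W,g \right)} = - 4 g + 4 \sqrt{2} \sqrt{W}$ ($A{\left(W,g \right)} = 4 \left(\sqrt{2} \sqrt{W} - g\right) = 4 \left(- g + \sqrt{2} \sqrt{W}\right) = - 4 g + 4 \sqrt{2} \sqrt{W}$)
$a{\left(-35,A{\left(-2,-3 \right)} \right)} - v{\left(58,39 \right)} = \frac{1}{-35} - -21 = - \frac{1}{35} + 21 = \frac{734}{35}$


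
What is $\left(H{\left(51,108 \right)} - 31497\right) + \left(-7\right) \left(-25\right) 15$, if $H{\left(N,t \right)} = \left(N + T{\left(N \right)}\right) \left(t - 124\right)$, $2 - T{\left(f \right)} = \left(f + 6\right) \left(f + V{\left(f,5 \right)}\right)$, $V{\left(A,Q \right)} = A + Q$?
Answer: $67864$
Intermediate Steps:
$T{\left(f \right)} = 2 - \left(5 + 2 f\right) \left(6 + f\right)$ ($T{\left(f \right)} = 2 - \left(f + 6\right) \left(f + \left(f + 5\right)\right) = 2 - \left(6 + f\right) \left(f + \left(5 + f\right)\right) = 2 - \left(6 + f\right) \left(5 + 2 f\right) = 2 - \left(5 + 2 f\right) \left(6 + f\right)$)
$H{\left(N,t \right)} = \left(-124 + t\right) \left(-28 - 16 N - 2 N^{2}\right)$ ($H{\left(N,t \right)} = \left(N - \left(28 + 2 N^{2} + 17 N\right)\right) \left(t - 124\right) = \left(-28 - 16 N - 2 N^{2}\right) \left(-124 + t\right) = \left(-124 + t\right) \left(-28 - 16 N - 2 N^{2}\right)$)
$\left(H{\left(51,108 \right)} - 31497\right) + \left(-7\right) \left(-25\right) 15 = \left(\left(3472 - 3024 + 248 \cdot 51^{2} + 1984 \cdot 51 - 816 \cdot 108 - 216 \cdot 51^{2}\right) - 31497\right) + \left(-7\right) \left(-25\right) 15 = \left(\left(3472 - 3024 + 248 \cdot 2601 + 101184 - 88128 - 216 \cdot 2601\right) - 31497\right) + 175 \cdot 15 = \left(\left(3472 - 3024 + 645048 + 101184 - 88128 - 561816\right) - 31497\right) + 2625 = \left(96736 - 31497\right) + 2625 = 65239 + 2625 = 67864$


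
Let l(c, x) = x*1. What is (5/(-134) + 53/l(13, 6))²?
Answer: 3125824/40401 ≈ 77.370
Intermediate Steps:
l(c, x) = x
(5/(-134) + 53/l(13, 6))² = (5/(-134) + 53/6)² = (5*(-1/134) + 53*(⅙))² = (-5/134 + 53/6)² = (1768/201)² = 3125824/40401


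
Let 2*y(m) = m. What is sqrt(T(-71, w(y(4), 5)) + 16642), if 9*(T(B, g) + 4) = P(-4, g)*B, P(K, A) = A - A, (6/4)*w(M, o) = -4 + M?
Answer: sqrt(16638) ≈ 128.99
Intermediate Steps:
y(m) = m/2
w(M, o) = -8/3 + 2*M/3 (w(M, o) = 2*(-4 + M)/3 = -8/3 + 2*M/3)
P(K, A) = 0
T(B, g) = -4 (T(B, g) = -4 + (0*B)/9 = -4 + (1/9)*0 = -4 + 0 = -4)
sqrt(T(-71, w(y(4), 5)) + 16642) = sqrt(-4 + 16642) = sqrt(16638)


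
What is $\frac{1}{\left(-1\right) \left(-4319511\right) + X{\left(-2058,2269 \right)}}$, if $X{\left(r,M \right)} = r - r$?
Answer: $\frac{1}{4319511} \approx 2.3151 \cdot 10^{-7}$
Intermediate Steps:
$X{\left(r,M \right)} = 0$
$\frac{1}{\left(-1\right) \left(-4319511\right) + X{\left(-2058,2269 \right)}} = \frac{1}{\left(-1\right) \left(-4319511\right) + 0} = \frac{1}{4319511 + 0} = \frac{1}{4319511}$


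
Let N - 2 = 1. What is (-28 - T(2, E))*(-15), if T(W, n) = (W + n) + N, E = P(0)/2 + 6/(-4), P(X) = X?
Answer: 945/2 ≈ 472.50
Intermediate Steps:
N = 3 (N = 2 + 1 = 3)
E = -3/2 (E = 0/2 + 6/(-4) = 0*(½) + 6*(-¼) = 0 - 3/2 = -3/2 ≈ -1.5000)
T(W, n) = 3 + W + n (T(W, n) = (W + n) + 3 = 3 + W + n)
(-28 - T(2, E))*(-15) = (-28 - (3 + 2 - 3/2))*(-15) = (-28 - 1*7/2)*(-15) = (-28 - 7/2)*(-15) = -63/2*(-15) = 945/2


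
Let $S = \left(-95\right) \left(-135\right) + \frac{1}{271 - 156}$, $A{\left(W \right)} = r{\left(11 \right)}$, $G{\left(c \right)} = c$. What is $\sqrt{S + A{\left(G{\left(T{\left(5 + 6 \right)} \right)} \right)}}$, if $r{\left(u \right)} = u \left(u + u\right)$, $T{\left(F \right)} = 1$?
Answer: $\frac{\sqrt{172811190}}{115} \approx 114.31$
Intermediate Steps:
$r{\left(u \right)} = 2 u^{2}$ ($r{\left(u \right)} = u 2 u = 2 u^{2}$)
$A{\left(W \right)} = 242$ ($A{\left(W \right)} = 2 \cdot 11^{2} = 2 \cdot 121 = 242$)
$S = \frac{1474876}{115}$ ($S = 12825 + \frac{1}{115} = \frac{1474876}{115} \approx 12825.0$)
$\sqrt{S + A{\left(G{\left(T{\left(5 + 6 \right)} \right)} \right)}} = \sqrt{\frac{1474876}{115} + 242} = \sqrt{\frac{1502706}{115}} = \frac{\sqrt{172811190}}{115}$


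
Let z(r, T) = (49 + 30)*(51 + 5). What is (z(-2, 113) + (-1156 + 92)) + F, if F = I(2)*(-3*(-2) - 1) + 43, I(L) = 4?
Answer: 3423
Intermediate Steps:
z(r, T) = 4424 (z(r, T) = 79*56 = 4424)
F = 63 (F = 4*(-3*(-2) - 1) + 43 = 4*(6 - 1) + 43 = 4*5 + 43 = 20 + 43 = 63)
(z(-2, 113) + (-1156 + 92)) + F = (4424 + (-1156 + 92)) + 63 = (4424 - 1064) + 63 = 3360 + 63 = 3423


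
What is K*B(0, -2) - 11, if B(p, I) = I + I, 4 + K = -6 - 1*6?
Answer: 53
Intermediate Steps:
K = -16 (K = -4 + (-6 - 1*6) = -4 + (-6 - 6) = -4 - 12 = -16)
B(p, I) = 2*I
K*B(0, -2) - 11 = -32*(-2) - 11 = -16*(-4) - 11 = 64 - 11 = 53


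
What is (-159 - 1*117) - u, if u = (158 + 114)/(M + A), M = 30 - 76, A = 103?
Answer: -16004/57 ≈ -280.77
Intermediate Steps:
M = -46
u = 272/57 (u = (158 + 114)/(-46 + 103) = 272/57 ≈ 4.7719)
(-159 - 1*117) - u = (-159 - 1*117) - 1*272/57 = (-159 - 117) - 272/57 = -276 - 272/57 = -16004/57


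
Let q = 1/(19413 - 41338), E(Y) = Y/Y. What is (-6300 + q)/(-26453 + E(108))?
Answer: 138127501/579960100 ≈ 0.23817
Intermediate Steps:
E(Y) = 1
q = -1/21925 (q = 1/(-21925) = -1/21925 ≈ -4.5610e-5)
(-6300 + q)/(-26453 + E(108)) = (-6300 - 1/21925)/(-26453 + 1) = -138127501/21925/(-26452) = -138127501/21925*(-1/26452) = 138127501/579960100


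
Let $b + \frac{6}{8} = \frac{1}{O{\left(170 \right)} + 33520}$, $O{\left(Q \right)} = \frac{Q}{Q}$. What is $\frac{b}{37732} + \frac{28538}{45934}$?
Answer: $\frac{72188235557719}{116195966726896} \approx 0.62126$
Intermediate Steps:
$O{\left(Q \right)} = 1$
$b = - \frac{100559}{134084}$ ($b = - \frac{3}{4} + \frac{1}{1 + 33520} = - \frac{3}{4} + \frac{1}{33521} = - \frac{100559}{134084} \approx -0.74997$)
$\frac{b}{37732} + \frac{28538}{45934} = - \frac{100559}{134084 \cdot 37732} + \frac{28538}{45934} = \left(- \frac{100559}{134084}\right) \frac{1}{37732} + 28538 \cdot \frac{1}{45934} = - \frac{100559}{5059257488} + \frac{14269}{22967} = \frac{72188235557719}{116195966726896}$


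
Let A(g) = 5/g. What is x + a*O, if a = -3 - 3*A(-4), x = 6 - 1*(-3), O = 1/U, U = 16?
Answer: 579/64 ≈ 9.0469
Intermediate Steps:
O = 1/16 ≈ 0.062500
x = 9 (x = 6 + 3 = 9)
a = 3/4 (a = -3 - 15/(-4) = -3 - 15*(-1)/4 = -3 - 3*(-5/4) = -3 + 15/4 = 3/4 ≈ 0.75000)
x + a*O = 9 + (3/4)*(1/16) = 9 + 3/64 = 579/64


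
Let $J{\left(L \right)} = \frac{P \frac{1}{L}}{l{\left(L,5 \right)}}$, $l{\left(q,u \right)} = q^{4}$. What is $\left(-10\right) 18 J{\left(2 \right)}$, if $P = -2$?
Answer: $\frac{45}{4} \approx 11.25$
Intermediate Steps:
$J{\left(L \right)} = - \frac{2}{L^{5}}$ ($J{\left(L \right)} = \frac{\left(-2\right) \frac{1}{L}}{L^{4}} = - \frac{2}{L^{5}}$)
$\left(-10\right) 18 J{\left(2 \right)} = \left(-10\right) 18 \left(- \frac{2}{32}\right) = - 180 \left(\left(-2\right) \frac{1}{32}\right) = \left(-180\right) \left(- \frac{1}{16}\right) = \frac{45}{4}$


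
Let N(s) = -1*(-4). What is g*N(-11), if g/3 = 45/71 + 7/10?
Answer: 5682/355 ≈ 16.006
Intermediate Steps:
N(s) = 4
g = 2841/710 (g = 3*(45/71 + 7/10) = 3*(947/710) = 2841/710 ≈ 4.0014)
g*N(-11) = (2841/710)*4 = 5682/355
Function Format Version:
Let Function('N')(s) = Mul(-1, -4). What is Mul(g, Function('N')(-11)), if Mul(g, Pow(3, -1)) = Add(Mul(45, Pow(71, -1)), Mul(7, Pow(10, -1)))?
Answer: Rational(5682, 355) ≈ 16.006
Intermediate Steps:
Function('N')(s) = 4
g = Rational(2841, 710) (g = Mul(3, Add(Mul(45, Pow(71, -1)), Mul(7, Pow(10, -1)))) = Mul(3, Add(Mul(45, Rational(1, 71)), Mul(7, Rational(1, 10)))) = Mul(3, Add(Rational(45, 71), Rational(7, 10))) = Mul(3, Rational(947, 710)) = Rational(2841, 710) ≈ 4.0014)
Mul(g, Function('N')(-11)) = Mul(Rational(2841, 710), 4) = Rational(5682, 355)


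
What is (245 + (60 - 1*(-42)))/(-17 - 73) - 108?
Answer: -10067/90 ≈ -111.86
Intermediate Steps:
(245 + (60 - 1*(-42)))/(-17 - 73) - 108 = (245 + (60 + 42))/(-90) - 108 = (245 + 102)*(-1/90) - 108 = 347*(-1/90) - 108 = -347/90 - 108 = -10067/90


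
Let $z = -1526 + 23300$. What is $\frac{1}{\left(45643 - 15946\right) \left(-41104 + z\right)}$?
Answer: $- \frac{1}{574043010} \approx -1.742 \cdot 10^{-9}$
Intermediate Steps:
$z = 21774$
$\frac{1}{\left(45643 - 15946\right) \left(-41104 + z\right)} = \frac{1}{\left(45643 - 15946\right) \left(-41104 + 21774\right)} = \frac{1}{29697 \left(-19330\right)} = \frac{1}{-574043010} = - \frac{1}{574043010}$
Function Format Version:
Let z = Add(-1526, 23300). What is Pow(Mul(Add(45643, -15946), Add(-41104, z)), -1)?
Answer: Rational(-1, 574043010) ≈ -1.7420e-9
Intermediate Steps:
z = 21774
Pow(Mul(Add(45643, -15946), Add(-41104, z)), -1) = Pow(Mul(Add(45643, -15946), Add(-41104, 21774)), -1) = Pow(Mul(29697, -19330), -1) = Pow(-574043010, -1) = Rational(-1, 574043010)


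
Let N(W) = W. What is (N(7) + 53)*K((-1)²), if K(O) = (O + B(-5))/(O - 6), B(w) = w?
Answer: 48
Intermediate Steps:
K(O) = (-5 + O)/(-6 + O) (K(O) = (O - 5)/(O - 6) = (-5 + O)/(-6 + O))
(N(7) + 53)*K((-1)²) = (7 + 53)*((-5 + (-1)²)/(-6 + (-1)²)) = 60*((-5 + 1)/(-6 + 1)) = 60*(-4/(-5)) = 60*(-⅕*(-4)) = 60*(⅘) = 48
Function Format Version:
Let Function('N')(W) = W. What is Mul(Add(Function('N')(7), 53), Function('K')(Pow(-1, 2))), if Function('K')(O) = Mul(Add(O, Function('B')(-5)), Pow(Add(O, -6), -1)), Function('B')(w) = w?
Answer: 48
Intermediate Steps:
Function('K')(O) = Mul(Pow(Add(-6, O), -1), Add(-5, O)) (Function('K')(O) = Mul(Add(O, -5), Pow(Add(O, -6), -1)) = Mul(Add(-5, O), Pow(Add(-6, O), -1)) = Mul(Pow(Add(-6, O), -1), Add(-5, O)))
Mul(Add(Function('N')(7), 53), Function('K')(Pow(-1, 2))) = Mul(Add(7, 53), Mul(Pow(Add(-6, Pow(-1, 2)), -1), Add(-5, Pow(-1, 2)))) = Mul(60, Mul(Pow(Add(-6, 1), -1), Add(-5, 1))) = Mul(60, Mul(Pow(-5, -1), -4)) = Mul(60, Mul(Rational(-1, 5), -4)) = Mul(60, Rational(4, 5)) = 48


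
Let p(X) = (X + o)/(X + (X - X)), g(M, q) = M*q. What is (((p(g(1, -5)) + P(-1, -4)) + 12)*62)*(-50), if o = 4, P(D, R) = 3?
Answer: -47120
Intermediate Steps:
p(X) = (4 + X)/X (p(X) = (X + 4)/(X + (X - X)) = (4 + X)/(X + 0) = (4 + X)/X)
(((p(g(1, -5)) + P(-1, -4)) + 12)*62)*(-50) = ((((4 + 1*(-5))/((1*(-5))) + 3) + 12)*62)*(-50) = ((((4 - 5)/(-5) + 3) + 12)*62)*(-50) = (((-⅕*(-1) + 3) + 12)*62)*(-50) = (((⅕ + 3) + 12)*62)*(-50) = ((16/5 + 12)*62)*(-50) = ((76/5)*62)*(-50) = (4712/5)*(-50) = -47120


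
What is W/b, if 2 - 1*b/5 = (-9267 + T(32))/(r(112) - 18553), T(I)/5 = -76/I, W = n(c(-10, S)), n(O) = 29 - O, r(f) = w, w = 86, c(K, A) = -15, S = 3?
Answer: 6500384/1106205 ≈ 5.8763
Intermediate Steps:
r(f) = 86
W = 44 (W = 29 - 1*(-15) = 29 + 15 = 44)
T(I) = -380/I (T(I) = 5*(-76/I) = -380/I)
b = 1106205/147736 (b = 10 - 5*(-9267 - 380/32)/(86 - 18553) = 10 - 5*(-9267 - 380*1/32)/(-18467) = 10 - 5*(-9267 - 95/8)*(-1)/18467 = 10 - (-371155)*(-1)/(8*18467) = 10 - 5*74231/147736 = 10 - 371155/147736 = 1106205/147736 ≈ 7.4877)
W/b = 44/(1106205/147736) = 44*(147736/1106205) = 6500384/1106205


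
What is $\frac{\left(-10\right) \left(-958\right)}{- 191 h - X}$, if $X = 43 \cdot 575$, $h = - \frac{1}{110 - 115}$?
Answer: $- \frac{11975}{30954} \approx -0.38686$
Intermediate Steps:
$h = \frac{1}{5}$ ($h = - \frac{1}{-5} = \left(-1\right) \left(- \frac{1}{5}\right) = \frac{1}{5} \approx 0.2$)
$X = 24725$
$\frac{\left(-10\right) \left(-958\right)}{- 191 h - X} = \frac{\left(-10\right) \left(-958\right)}{\left(-191\right) \frac{1}{5} - 24725} = \frac{9580}{- \frac{191}{5} - 24725} = \frac{9580}{- \frac{123816}{5}} = 9580 \left(- \frac{5}{123816}\right) = - \frac{11975}{30954}$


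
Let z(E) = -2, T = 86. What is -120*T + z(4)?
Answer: -10322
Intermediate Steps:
-120*T + z(4) = -120*86 - 2 = -10320 - 2 = -10322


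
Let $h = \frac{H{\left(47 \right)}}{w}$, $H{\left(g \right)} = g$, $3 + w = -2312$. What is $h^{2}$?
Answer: $\frac{2209}{5359225} \approx 0.00041219$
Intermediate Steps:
$w = -2315$ ($w = -3 - 2312 = -2315$)
$h = - \frac{47}{2315}$ ($h = \frac{47}{-2315} = 47 \left(- \frac{1}{2315}\right) = - \frac{47}{2315} \approx -0.020302$)
$h^{2} = \left(- \frac{47}{2315}\right)^{2} = \frac{2209}{5359225}$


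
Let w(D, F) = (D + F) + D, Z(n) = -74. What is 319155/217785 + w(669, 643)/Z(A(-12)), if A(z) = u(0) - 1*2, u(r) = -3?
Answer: -27187641/1074406 ≈ -25.305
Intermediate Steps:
A(z) = -5 (A(z) = -3 - 1*2 = -3 - 2 = -5)
w(D, F) = F + 2*D
319155/217785 + w(669, 643)/Z(A(-12)) = 319155/217785 + (643 + 2*669)/(-74) = 319155*(1/217785) + (643 + 1338)*(-1/74) = 21277/14519 + 1981*(-1/74) = 21277/14519 - 1981/74 = -27187641/1074406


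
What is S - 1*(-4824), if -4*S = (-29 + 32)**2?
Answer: 19287/4 ≈ 4821.8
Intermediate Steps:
S = -9/4 (S = -(-29 + 32)**2/4 = -1/4*3**2 = -1/4*9 = -9/4 ≈ -2.2500)
S - 1*(-4824) = -9/4 - 1*(-4824) = -9/4 + 4824 = 19287/4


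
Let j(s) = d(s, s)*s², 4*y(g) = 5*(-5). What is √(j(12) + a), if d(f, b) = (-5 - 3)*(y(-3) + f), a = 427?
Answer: I*√6197 ≈ 78.721*I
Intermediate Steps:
y(g) = -25/4 (y(g) = (5*(-5))/4 = (¼)*(-25) = -25/4)
d(f, b) = 50 - 8*f (d(f, b) = (-5 - 3)*(-25/4 + f) = -8*(-25/4 + f) = 50 - 8*f)
j(s) = s²*(50 - 8*s) (j(s) = (50 - 8*s)*s² = s²*(50 - 8*s))
√(j(12) + a) = √(12²*(50 - 8*12) + 427) = √(144*(50 - 96) + 427) = √(144*(-46) + 427) = √(-6624 + 427) = √(-6197) = I*√6197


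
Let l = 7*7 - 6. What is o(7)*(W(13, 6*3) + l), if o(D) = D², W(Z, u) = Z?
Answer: 2744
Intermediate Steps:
l = 43 (l = 49 - 6 = 43)
o(7)*(W(13, 6*3) + l) = 7²*(13 + 43) = 49*56 = 2744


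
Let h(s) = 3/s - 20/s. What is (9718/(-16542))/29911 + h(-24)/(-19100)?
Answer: -2144353859/37801785016800 ≈ -5.6726e-5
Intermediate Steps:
h(s) = -17/s
(9718/(-16542))/29911 + h(-24)/(-19100) = (9718/(-16542))/29911 - 17/(-24)/(-19100) = (9718*(-1/16542))*(1/29911) - 17*(-1/24)*(-1/19100) = -4859/8271*1/29911 + (17/24)*(-1/19100) = -4859/247393881 - 17/458400 = -2144353859/37801785016800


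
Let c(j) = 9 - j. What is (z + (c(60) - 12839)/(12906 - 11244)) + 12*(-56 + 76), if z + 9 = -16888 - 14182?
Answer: -25633654/831 ≈ -30847.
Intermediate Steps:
z = -31079 (z = -9 + (-16888 - 14182) = -9 - 31070 = -31079)
(z + (c(60) - 12839)/(12906 - 11244)) + 12*(-56 + 76) = (-31079 + ((9 - 1*60) - 12839)/(12906 - 11244)) + 12*(-56 + 76) = (-31079 + ((9 - 60) - 12839)/1662) + 12*20 = (-31079 + (-51 - 12839)*(1/1662)) + 240 = (-31079 - 12890*1/1662) + 240 = (-31079 - 6445/831) + 240 = -25833094/831 + 240 = -25633654/831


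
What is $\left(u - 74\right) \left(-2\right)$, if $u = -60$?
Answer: $268$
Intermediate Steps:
$\left(u - 74\right) \left(-2\right) = \left(-60 - 74\right) \left(-2\right) = \left(-134\right) \left(-2\right) = 268$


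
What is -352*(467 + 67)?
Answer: -187968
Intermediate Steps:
-352*(467 + 67) = -352*534 = -187968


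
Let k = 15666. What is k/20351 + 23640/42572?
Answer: 287007648/216595693 ≈ 1.3251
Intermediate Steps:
k/20351 + 23640/42572 = 15666/20351 + 23640/42572 = 15666*(1/20351) + 23640*(1/42572) = 15666/20351 + 5910/10643 = 287007648/216595693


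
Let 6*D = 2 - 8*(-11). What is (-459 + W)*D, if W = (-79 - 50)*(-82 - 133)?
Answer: 409140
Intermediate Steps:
W = 27735 (W = -129*(-215) = 27735)
D = 15 (D = (2 - 8*(-11))/6 = (2 + 88)/6 = (1/6)*90 = 15)
(-459 + W)*D = (-459 + 27735)*15 = 27276*15 = 409140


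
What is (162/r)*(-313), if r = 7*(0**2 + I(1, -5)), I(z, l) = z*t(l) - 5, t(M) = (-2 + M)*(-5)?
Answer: -8451/35 ≈ -241.46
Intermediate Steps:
t(M) = 10 - 5*M
I(z, l) = -5 + z*(10 - 5*l) (I(z, l) = z*(10 - 5*l) - 5 = -5 + z*(10 - 5*l))
r = 210 (r = 7*(0**2 + (-5 - 5*1*(-2 - 5))) = 7*(0 + (-5 - 5*1*(-7))) = 7*(0 + (-5 + 35)) = 7*(0 + 30) = 7*30 = 210)
(162/r)*(-313) = (162/210)*(-313) = (162*(1/210))*(-313) = (27/35)*(-313) = -8451/35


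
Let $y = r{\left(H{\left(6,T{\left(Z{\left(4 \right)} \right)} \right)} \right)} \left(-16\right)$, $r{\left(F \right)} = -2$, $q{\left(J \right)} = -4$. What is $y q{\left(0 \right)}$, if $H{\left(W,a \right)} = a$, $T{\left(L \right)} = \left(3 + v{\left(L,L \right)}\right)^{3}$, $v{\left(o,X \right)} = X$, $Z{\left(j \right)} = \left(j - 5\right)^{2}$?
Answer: $-128$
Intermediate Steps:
$Z{\left(j \right)} = \left(-5 + j\right)^{2}$
$T{\left(L \right)} = \left(3 + L\right)^{3}$
$y = 32$ ($y = \left(-2\right) \left(-16\right) = 32$)
$y q{\left(0 \right)} = 32 \left(-4\right) = -128$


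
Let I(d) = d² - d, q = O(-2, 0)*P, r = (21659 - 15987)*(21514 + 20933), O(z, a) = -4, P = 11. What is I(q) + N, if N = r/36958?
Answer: 156968112/18479 ≈ 8494.4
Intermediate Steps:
r = 240759384 (r = 5672*42447 = 240759384)
q = -44 (q = -4*11 = -44)
N = 120379692/18479 (N = 240759384/36958 = 240759384*(1/36958) = 120379692/18479 ≈ 6514.4)
I(q) + N = -44*(-1 - 44) + 120379692/18479 = -44*(-45) + 120379692/18479 = 1980 + 120379692/18479 = 156968112/18479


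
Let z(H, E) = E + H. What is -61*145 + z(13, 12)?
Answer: -8820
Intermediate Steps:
-61*145 + z(13, 12) = -61*145 + (12 + 13) = -8845 + 25 = -8820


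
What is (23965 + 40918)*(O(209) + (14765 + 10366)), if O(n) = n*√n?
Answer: 1630574673 + 13560547*√209 ≈ 1.8266e+9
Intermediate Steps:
O(n) = n^(3/2)
(23965 + 40918)*(O(209) + (14765 + 10366)) = (23965 + 40918)*(209^(3/2) + (14765 + 10366)) = 64883*(209*√209 + 25131) = 64883*(25131 + 209*√209) = 1630574673 + 13560547*√209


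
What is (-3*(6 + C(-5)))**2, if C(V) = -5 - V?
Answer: 324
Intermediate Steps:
(-3*(6 + C(-5)))**2 = (-3*(6 + (-5 - 1*(-5))))**2 = (-3*(6 + (-5 + 5)))**2 = (-3*(6 + 0))**2 = (-3*6)**2 = (-18)**2 = 324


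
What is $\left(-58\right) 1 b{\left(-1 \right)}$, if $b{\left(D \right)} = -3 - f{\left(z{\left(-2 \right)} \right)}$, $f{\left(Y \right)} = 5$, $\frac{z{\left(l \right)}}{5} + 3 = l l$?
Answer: $464$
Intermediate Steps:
$z{\left(l \right)} = -15 + 5 l^{2}$ ($z{\left(l \right)} = -15 + 5 l l = -15 + 5 l^{2}$)
$b{\left(D \right)} = -8$ ($b{\left(D \right)} = -3 - 5 = -8$)
$\left(-58\right) 1 b{\left(-1 \right)} = \left(-58\right) 1 \left(-8\right) = \left(-58\right) \left(-8\right) = 464$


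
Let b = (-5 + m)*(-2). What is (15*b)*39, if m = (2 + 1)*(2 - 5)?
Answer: 16380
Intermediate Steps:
m = -9 (m = 3*(-3) = -9)
b = 28 (b = (-5 - 9)*(-2) = -14*(-2) = 28)
(15*b)*39 = (15*28)*39 = 420*39 = 16380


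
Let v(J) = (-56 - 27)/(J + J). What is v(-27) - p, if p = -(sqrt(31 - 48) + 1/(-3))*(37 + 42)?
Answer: -1339/54 + 79*I*sqrt(17) ≈ -24.796 + 325.73*I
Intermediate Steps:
v(J) = -83/(2*J) (v(J) = -83*1/(2*J) = -83/(2*J))
p = 79/3 - 79*I*sqrt(17) (p = -(sqrt(-17) - 1/3)*79 = -(I*sqrt(17) - 1/3)*79 = -(-1/3 + I*sqrt(17))*79 = -(-79/3 + 79*I*sqrt(17)) = 79/3 - 79*I*sqrt(17) ≈ 26.333 - 325.73*I)
v(-27) - p = -83/2/(-27) - (79/3 - 79*I*sqrt(17)) = -83/2*(-1/27) + (-79/3 + 79*I*sqrt(17)) = 83/54 + (-79/3 + 79*I*sqrt(17)) = -1339/54 + 79*I*sqrt(17)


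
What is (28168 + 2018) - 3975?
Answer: 26211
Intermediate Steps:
(28168 + 2018) - 3975 = 30186 - 3975 = 26211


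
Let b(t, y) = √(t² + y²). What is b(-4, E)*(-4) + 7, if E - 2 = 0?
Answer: 7 - 8*√5 ≈ -10.889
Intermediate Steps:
E = 2 (E = 2 + 0 = 2)
b(-4, E)*(-4) + 7 = √((-4)² + 2²)*(-4) + 7 = √(16 + 4)*(-4) + 7 = √20*(-4) + 7 = (2*√5)*(-4) + 7 = -8*√5 + 7 = 7 - 8*√5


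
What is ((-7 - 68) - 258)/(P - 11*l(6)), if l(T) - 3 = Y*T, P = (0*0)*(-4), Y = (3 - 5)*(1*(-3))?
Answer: 111/143 ≈ 0.77622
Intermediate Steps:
Y = 6 (Y = -2*(-3) = 6)
P = 0 (P = 0*(-4) = 0)
l(T) = 3 + 6*T
((-7 - 68) - 258)/(P - 11*l(6)) = ((-7 - 68) - 258)/(0 - 11*(3 + 6*6)) = (-75 - 258)/(0 - 11*(3 + 36)) = -333/(0 - 11*39) = -333/(0 - 429) = -333/(-429) = -333*(-1/429) = 111/143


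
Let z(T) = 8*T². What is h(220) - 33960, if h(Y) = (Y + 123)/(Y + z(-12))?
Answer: -135839/4 ≈ -33960.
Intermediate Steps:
h(Y) = (123 + Y)/(1152 + Y) (h(Y) = (Y + 123)/(Y + 8*(-12)²) = (123 + Y)/(Y + 8*144) = (123 + Y)/(Y + 1152) = (123 + Y)/(1152 + Y))
h(220) - 33960 = (123 + 220)/(1152 + 220) - 33960 = 343/1372 - 33960 = (1/1372)*343 - 33960 = ¼ - 33960 = -135839/4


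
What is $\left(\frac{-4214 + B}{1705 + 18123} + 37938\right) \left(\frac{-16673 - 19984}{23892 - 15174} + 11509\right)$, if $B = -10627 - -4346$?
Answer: $\frac{25149061747606015}{57620168} \approx 4.3646 \cdot 10^{8}$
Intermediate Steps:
$B = -6281$ ($B = -10627 + 4346 = -6281$)
$\left(\frac{-4214 + B}{1705 + 18123} + 37938\right) \left(\frac{-16673 - 19984}{23892 - 15174} + 11509\right) = \left(\frac{-4214 - 6281}{1705 + 18123} + 37938\right) \left(\frac{-16673 - 19984}{23892 - 15174} + 11509\right) = \left(- \frac{10495}{19828} + 37938\right) \left(- \frac{36657}{8718} + 11509\right) = \left(\left(-10495\right) \frac{1}{19828} + 37938\right) \left(\left(-36657\right) \frac{1}{8718} + 11509\right) = \left(- \frac{10495}{19828} + 37938\right) \left(- \frac{12219}{2906} + 11509\right) = \frac{752224169}{19828} \cdot \frac{33432935}{2906} = \frac{25149061747606015}{57620168}$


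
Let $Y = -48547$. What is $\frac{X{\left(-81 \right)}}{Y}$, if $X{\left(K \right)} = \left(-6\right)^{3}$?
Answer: $\frac{216}{48547} \approx 0.0044493$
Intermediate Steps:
$X{\left(K \right)} = -216$
$\frac{X{\left(-81 \right)}}{Y} = - \frac{216}{-48547} = \left(-216\right) \left(- \frac{1}{48547}\right) = \frac{216}{48547}$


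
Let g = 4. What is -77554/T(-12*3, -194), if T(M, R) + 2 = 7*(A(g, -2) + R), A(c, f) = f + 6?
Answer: 38777/666 ≈ 58.224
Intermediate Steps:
A(c, f) = 6 + f
T(M, R) = 26 + 7*R (T(M, R) = -2 + 7*((6 - 2) + R) = -2 + 7*(4 + R) = -2 + (28 + 7*R) = 26 + 7*R)
-77554/T(-12*3, -194) = -77554/(26 + 7*(-194)) = -77554/(26 - 1358) = -77554/(-1332) = -77554*(-1/1332) = 38777/666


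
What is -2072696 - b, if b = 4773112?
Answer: -6845808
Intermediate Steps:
-2072696 - b = -2072696 - 1*4773112 = -2072696 - 4773112 = -6845808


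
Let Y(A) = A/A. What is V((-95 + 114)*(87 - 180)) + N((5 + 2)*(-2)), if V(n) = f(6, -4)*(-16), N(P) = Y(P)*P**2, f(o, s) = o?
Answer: 100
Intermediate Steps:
Y(A) = 1
N(P) = P**2 (N(P) = 1*P**2 = P**2)
V(n) = -96 (V(n) = 6*(-16) = -96)
V((-95 + 114)*(87 - 180)) + N((5 + 2)*(-2)) = -96 + ((5 + 2)*(-2))**2 = -96 + (7*(-2))**2 = -96 + (-14)**2 = -96 + 196 = 100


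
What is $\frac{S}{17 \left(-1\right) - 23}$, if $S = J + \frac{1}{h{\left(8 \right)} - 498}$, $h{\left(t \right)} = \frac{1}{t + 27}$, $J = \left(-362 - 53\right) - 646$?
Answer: $\frac{4623051}{174290} \approx 26.525$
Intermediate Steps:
$J = -1061$ ($J = -415 - 646 = -1061$)
$h{\left(t \right)} = \frac{1}{27 + t}$
$S = - \frac{18492204}{17429}$ ($S = -1061 + \frac{1}{\frac{1}{27 + 8} - 498} = -1061 + \frac{1}{\frac{1}{35} - 498} = -1061 + \frac{1}{- \frac{17429}{35}} = -1061 - \frac{35}{17429} = - \frac{18492204}{17429} \approx -1061.0$)
$\frac{S}{17 \left(-1\right) - 23} = \frac{1}{17 \left(-1\right) - 23} \left(- \frac{18492204}{17429}\right) = \frac{1}{-17 - 23} \left(- \frac{18492204}{17429}\right) = \frac{1}{-40} \left(- \frac{18492204}{17429}\right) = \left(- \frac{1}{40}\right) \left(- \frac{18492204}{17429}\right) = \frac{4623051}{174290}$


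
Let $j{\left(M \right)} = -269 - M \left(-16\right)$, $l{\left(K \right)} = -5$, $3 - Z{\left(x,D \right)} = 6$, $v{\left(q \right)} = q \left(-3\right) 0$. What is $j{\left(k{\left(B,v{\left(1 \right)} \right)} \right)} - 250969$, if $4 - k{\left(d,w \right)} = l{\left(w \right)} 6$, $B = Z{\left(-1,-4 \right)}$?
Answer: $-250694$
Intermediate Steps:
$v{\left(q \right)} = 0$ ($v{\left(q \right)} = - 3 q 0 = 0$)
$Z{\left(x,D \right)} = -3$ ($Z{\left(x,D \right)} = 3 - 6 = -3$)
$B = -3$
$k{\left(d,w \right)} = 34$ ($k{\left(d,w \right)} = 4 - \left(-5\right) 6 = 4 - -30 = 4 + 30 = 34$)
$j{\left(M \right)} = -269 + 16 M$ ($j{\left(M \right)} = -269 - - 16 M = -269 + 16 M$)
$j{\left(k{\left(B,v{\left(1 \right)} \right)} \right)} - 250969 = \left(-269 + 16 \cdot 34\right) - 250969 = \left(-269 + 544\right) - 250969 = 275 - 250969 = -250694$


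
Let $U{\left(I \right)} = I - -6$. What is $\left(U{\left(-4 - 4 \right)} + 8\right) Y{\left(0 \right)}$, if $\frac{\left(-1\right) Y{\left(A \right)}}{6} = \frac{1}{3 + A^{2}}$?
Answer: $-12$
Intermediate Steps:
$Y{\left(A \right)} = - \frac{6}{3 + A^{2}}$
$U{\left(I \right)} = 6 + I$ ($U{\left(I \right)} = I + 6 = 6 + I$)
$\left(U{\left(-4 - 4 \right)} + 8\right) Y{\left(0 \right)} = \left(\left(6 - 8\right) + 8\right) \left(- \frac{6}{3 + 0^{2}}\right) = \left(\left(6 - 8\right) + 8\right) \left(- \frac{6}{3 + 0}\right) = \left(-2 + 8\right) \left(- \frac{6}{3}\right) = 6 \left(\left(-6\right) \frac{1}{3}\right) = 6 \left(-2\right) = -12$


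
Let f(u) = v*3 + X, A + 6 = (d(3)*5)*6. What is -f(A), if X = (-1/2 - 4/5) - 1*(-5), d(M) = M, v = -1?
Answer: -7/10 ≈ -0.70000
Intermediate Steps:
X = 37/10 (X = (-1*1/2 - 4*1/5) + 5 = (-1/2 - 4/5) + 5 = -13/10 + 5 = 37/10 ≈ 3.7000)
A = 84 (A = -6 + (3*5)*6 = -6 + 15*6 = -6 + 90 = 84)
f(u) = 7/10 (f(u) = -1*3 + 37/10 = -3 + 37/10 = 7/10)
-f(A) = -1*7/10 = -7/10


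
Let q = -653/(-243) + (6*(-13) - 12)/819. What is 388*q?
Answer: 22113284/22113 ≈ 1000.0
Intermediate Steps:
q = 56993/22113 (q = -653*(-1/243) + (-78 - 12)*(1/819) = 653/243 - 90*1/819 = 653/243 - 10/91 = 56993/22113 ≈ 2.5774)
388*q = 388*(56993/22113) = 22113284/22113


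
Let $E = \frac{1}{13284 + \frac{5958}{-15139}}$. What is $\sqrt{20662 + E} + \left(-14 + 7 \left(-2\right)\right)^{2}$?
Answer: $784 + \frac{\sqrt{92844509864757783610}}{67033506} \approx 927.74$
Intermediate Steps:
$E = \frac{15139}{201100518}$ ($E = \frac{1}{13284 + 5958 \left(- \frac{1}{15139}\right)} = \frac{1}{13284 - \frac{5958}{15139}} = \frac{1}{\frac{201100518}{15139}} = \frac{15139}{201100518} \approx 7.5281 \cdot 10^{-5}$)
$\sqrt{20662 + E} + \left(-14 + 7 \left(-2\right)\right)^{2} = \sqrt{20662 + \frac{15139}{201100518}} + \left(-14 + 7 \left(-2\right)\right)^{2} = \sqrt{\frac{4155138918055}{201100518}} + \left(-14 - 14\right)^{2} = \frac{\sqrt{92844509864757783610}}{67033506} + \left(-28\right)^{2} = \frac{\sqrt{92844509864757783610}}{67033506} + 784 = 784 + \frac{\sqrt{92844509864757783610}}{67033506}$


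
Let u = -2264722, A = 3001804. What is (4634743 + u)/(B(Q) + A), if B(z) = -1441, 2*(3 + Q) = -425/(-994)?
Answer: 790007/1000121 ≈ 0.78991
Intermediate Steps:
Q = -5539/1988 (Q = -3 + (-425/(-994))/2 = -3 + (-425*(-1/994))/2 = -3 + (½)*(425/994) = -3 + 425/1988 = -5539/1988 ≈ -2.7862)
(4634743 + u)/(B(Q) + A) = (4634743 - 2264722)/(-1441 + 3001804) = 2370021/3000363 = 2370021*(1/3000363) = 790007/1000121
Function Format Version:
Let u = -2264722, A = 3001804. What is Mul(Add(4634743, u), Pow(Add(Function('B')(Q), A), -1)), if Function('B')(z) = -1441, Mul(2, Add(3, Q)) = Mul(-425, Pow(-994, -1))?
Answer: Rational(790007, 1000121) ≈ 0.78991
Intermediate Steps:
Q = Rational(-5539, 1988) (Q = Add(-3, Mul(Rational(1, 2), Mul(-425, Pow(-994, -1)))) = Add(-3, Mul(Rational(1, 2), Mul(-425, Rational(-1, 994)))) = Add(-3, Mul(Rational(1, 2), Rational(425, 994))) = Add(-3, Rational(425, 1988)) = Rational(-5539, 1988) ≈ -2.7862)
Mul(Add(4634743, u), Pow(Add(Function('B')(Q), A), -1)) = Mul(Add(4634743, -2264722), Pow(Add(-1441, 3001804), -1)) = Mul(2370021, Pow(3000363, -1)) = Mul(2370021, Rational(1, 3000363)) = Rational(790007, 1000121)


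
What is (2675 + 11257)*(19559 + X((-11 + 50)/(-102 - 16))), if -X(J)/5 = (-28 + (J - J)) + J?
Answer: 16193699982/59 ≈ 2.7447e+8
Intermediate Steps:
X(J) = 140 - 5*J (X(J) = -5*((-28 + (J - J)) + J) = -5*((-28 + 0) + J) = -5*(-28 + J) = 140 - 5*J)
(2675 + 11257)*(19559 + X((-11 + 50)/(-102 - 16))) = (2675 + 11257)*(19559 + (140 - 5*(-11 + 50)/(-102 - 16))) = 13932*(19559 + (140 - 195/(-118))) = 13932*(19559 + (140 - 195*(-1)/118)) = 13932*(19559 + (140 - 5*(-39/118))) = 13932*(19559 + (140 + 195/118)) = 13932*(19559 + 16715/118) = 13932*(2324677/118) = 16193699982/59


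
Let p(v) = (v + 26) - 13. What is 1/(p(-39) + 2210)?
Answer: 1/2184 ≈ 0.00045788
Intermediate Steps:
p(v) = 13 + v (p(v) = (26 + v) - 13 = 13 + v)
1/(p(-39) + 2210) = 1/((13 - 39) + 2210) = 1/(-26 + 2210) = 1/2184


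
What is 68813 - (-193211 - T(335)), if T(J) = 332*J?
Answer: 373244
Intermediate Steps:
68813 - (-193211 - T(335)) = 68813 - (-193211 - 332*335) = 68813 - (-193211 - 1*111220) = 68813 - (-193211 - 111220) = 68813 - 1*(-304431) = 68813 + 304431 = 373244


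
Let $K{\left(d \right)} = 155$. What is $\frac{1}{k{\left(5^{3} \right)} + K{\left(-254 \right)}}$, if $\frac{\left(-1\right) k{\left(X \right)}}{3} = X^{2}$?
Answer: $- \frac{1}{46720} \approx -2.1404 \cdot 10^{-5}$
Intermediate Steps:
$k{\left(X \right)} = - 3 X^{2}$
$\frac{1}{k{\left(5^{3} \right)} + K{\left(-254 \right)}} = \frac{1}{- 3 \left(5^{3}\right)^{2} + 155} = \frac{1}{- 3 \cdot 125^{2} + 155} = \frac{1}{\left(-3\right) 15625 + 155} = \frac{1}{-46875 + 155} = \frac{1}{-46720} = - \frac{1}{46720}$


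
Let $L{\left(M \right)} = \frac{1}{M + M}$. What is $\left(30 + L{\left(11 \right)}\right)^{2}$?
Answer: $\frac{436921}{484} \approx 902.73$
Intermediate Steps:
$L{\left(M \right)} = \frac{1}{2 M}$
$\left(30 + L{\left(11 \right)}\right)^{2} = \left(30 + \frac{1}{2 \cdot 11}\right)^{2} = \left(30 + \frac{1}{2} \cdot \frac{1}{11}\right)^{2} = \left(30 + \frac{1}{22}\right)^{2} = \left(\frac{661}{22}\right)^{2} = \frac{436921}{484}$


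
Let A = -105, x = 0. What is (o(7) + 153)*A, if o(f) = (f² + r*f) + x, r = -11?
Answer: -13125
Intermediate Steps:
o(f) = f² - 11*f (o(f) = (f² - 11*f) + 0 = f² - 11*f)
(o(7) + 153)*A = (7*(-11 + 7) + 153)*(-105) = (7*(-4) + 153)*(-105) = (-28 + 153)*(-105) = 125*(-105) = -13125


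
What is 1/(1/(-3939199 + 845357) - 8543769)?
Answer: -3093842/26433071370499 ≈ -1.1704e-7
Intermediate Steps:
1/(1/(-3939199 + 845357) - 8543769) = 1/(1/(-3093842) - 8543769) = 1/(-1/3093842 - 8543769) = 1/(-26433071370499/3093842) = -3093842/26433071370499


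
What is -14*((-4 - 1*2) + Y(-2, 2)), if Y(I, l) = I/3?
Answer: 280/3 ≈ 93.333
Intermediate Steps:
Y(I, l) = I/3 (Y(I, l) = I*(⅓) = I/3)
-14*((-4 - 1*2) + Y(-2, 2)) = -14*((-4 - 1*2) + (⅓)*(-2)) = -14*((-4 - 2) - ⅔) = -14*(-6 - ⅔) = -14*(-20/3) = 280/3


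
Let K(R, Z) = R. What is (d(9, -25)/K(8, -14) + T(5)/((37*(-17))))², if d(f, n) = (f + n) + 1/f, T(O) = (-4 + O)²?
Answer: 8103420361/2051002944 ≈ 3.9510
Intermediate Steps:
d(f, n) = f + n + 1/f
(d(9, -25)/K(8, -14) + T(5)/((37*(-17))))² = ((9 - 25 + 1/9)/8 + (-4 + 5)²/((37*(-17))))² = ((9 - 25 + ⅑)*(⅛) + 1²/(-629))² = (-143/9*⅛ + 1*(-1/629))² = (-143/72 - 1/629)² = (-90019/45288)² = 8103420361/2051002944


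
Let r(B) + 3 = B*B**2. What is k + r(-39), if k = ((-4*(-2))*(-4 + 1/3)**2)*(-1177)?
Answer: -1673234/9 ≈ -1.8592e+5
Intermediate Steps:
r(B) = -3 + B**3 (r(B) = -3 + B*B**2 = -3 + B**3)
k = -1139336/9 (k = (8*(-4 + 1/3)**2)*(-1177) = (8*(-11/3)**2)*(-1177) = (8*(121/9))*(-1177) = (968/9)*(-1177) = -1139336/9 ≈ -1.2659e+5)
k + r(-39) = -1139336/9 + (-3 + (-39)**3) = -1139336/9 + (-3 - 59319) = -1139336/9 - 59322 = -1673234/9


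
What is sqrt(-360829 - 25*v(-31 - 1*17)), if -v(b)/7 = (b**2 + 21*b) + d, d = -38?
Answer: 21*I*sqrt(319) ≈ 375.07*I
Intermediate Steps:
v(b) = 266 - 147*b - 7*b**2 (v(b) = -7*((b**2 + 21*b) - 38) = -7*(-38 + b**2 + 21*b) = 266 - 147*b - 7*b**2)
sqrt(-360829 - 25*v(-31 - 1*17)) = sqrt(-360829 - 25*(266 - 147*(-31 - 1*17) - 7*(-31 - 1*17)**2)) = sqrt(-360829 - 25*(266 - 147*(-31 - 17) - 7*(-31 - 17)**2)) = sqrt(-360829 - 25*(266 - 147*(-48) - 7*(-48)**2)) = sqrt(-360829 - 25*(266 + 7056 - 7*2304)) = sqrt(-360829 - 25*(266 + 7056 - 16128)) = sqrt(-360829 - 25*(-8806)) = sqrt(-360829 + 220150) = sqrt(-140679) = 21*I*sqrt(319)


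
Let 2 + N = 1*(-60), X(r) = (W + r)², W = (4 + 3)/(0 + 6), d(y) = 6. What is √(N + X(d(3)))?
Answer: I*√383/6 ≈ 3.2617*I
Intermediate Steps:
W = 7/6 ≈ 1.1667
X(r) = (7/6 + r)²
N = -62 (N = -2 + 1*(-60) = -2 - 60 = -62)
√(N + X(d(3))) = √(-62 + (7 + 6*6)²/36) = √(-62 + (7 + 36)²/36) = √(-62 + (1/36)*43²) = √(-62 + (1/36)*1849) = √(-62 + 1849/36) = √(-383/36) = I*√383/6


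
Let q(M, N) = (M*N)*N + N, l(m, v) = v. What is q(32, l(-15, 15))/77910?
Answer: 481/5194 ≈ 0.092607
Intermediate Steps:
q(M, N) = N + M*N² (q(M, N) = M*N² + N = N + M*N²)
q(32, l(-15, 15))/77910 = (15*(1 + 32*15))/77910 = (15*(1 + 480))*(1/77910) = (15*481)*(1/77910) = 7215*(1/77910) = 481/5194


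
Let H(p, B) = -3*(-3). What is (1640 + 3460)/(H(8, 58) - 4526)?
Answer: -5100/4517 ≈ -1.1291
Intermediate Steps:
H(p, B) = 9
(1640 + 3460)/(H(8, 58) - 4526) = (1640 + 3460)/(9 - 4526) = 5100/(-4517) = 5100*(-1/4517) = -5100/4517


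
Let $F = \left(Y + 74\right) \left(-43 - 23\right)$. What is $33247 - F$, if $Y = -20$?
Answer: $36811$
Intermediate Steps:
$F = -3564$ ($F = \left(-20 + 74\right) \left(-43 - 23\right) = 54 \left(-66\right) = -3564$)
$33247 - F = 33247 - -3564 = 33247 + 3564 = 36811$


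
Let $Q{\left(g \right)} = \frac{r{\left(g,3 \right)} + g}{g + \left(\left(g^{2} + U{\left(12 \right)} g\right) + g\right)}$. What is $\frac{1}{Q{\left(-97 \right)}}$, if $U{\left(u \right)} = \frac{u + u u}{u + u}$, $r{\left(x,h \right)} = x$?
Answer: $- \frac{177}{4} \approx -44.25$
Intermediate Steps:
$U{\left(u \right)} = \frac{u + u^{2}}{2 u}$
$Q{\left(g \right)} = \frac{2 g}{g^{2} + \frac{17 g}{2}}$ ($Q{\left(g \right)} = \frac{g + g}{g + \left(\left(g^{2} + \left(\frac{1}{2} + \frac{1}{2} \cdot 12\right) g\right) + g\right)} = \frac{2 g}{g + \left(\left(g^{2} + \left(\frac{1}{2} + 6\right) g\right) + g\right)} = \frac{2 g}{g + \left(\left(g^{2} + \frac{13 g}{2}\right) + g\right)} = \frac{2 g}{g + \left(g^{2} + \frac{15 g}{2}\right)} = \frac{2 g}{g^{2} + \frac{17 g}{2}}$)
$\frac{1}{Q{\left(-97 \right)}} = \frac{1}{4 \frac{1}{17 + 2 \left(-97\right)}} = \frac{1}{4 \frac{1}{17 - 194}} = \frac{1}{4 \frac{1}{-177}} = \frac{1}{4 \left(- \frac{1}{177}\right)} = \frac{1}{- \frac{4}{177}} = - \frac{177}{4}$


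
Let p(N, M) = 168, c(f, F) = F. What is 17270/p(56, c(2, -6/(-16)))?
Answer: 8635/84 ≈ 102.80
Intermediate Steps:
17270/p(56, c(2, -6/(-16))) = 17270/168 = 17270*(1/168) = 8635/84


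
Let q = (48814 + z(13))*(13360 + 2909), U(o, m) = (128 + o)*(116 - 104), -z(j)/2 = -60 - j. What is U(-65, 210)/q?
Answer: 7/7375280 ≈ 9.4912e-7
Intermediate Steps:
z(j) = 120 + 2*j (z(j) = -2*(-60 - j) = 120 + 2*j)
U(o, m) = 1536 + 12*o (U(o, m) = (128 + o)*12 = 1536 + 12*o)
q = 796530240 (q = (48814 + (120 + 2*13))*(13360 + 2909) = (48814 + (120 + 26))*16269 = (48814 + 146)*16269 = 48960*16269 = 796530240)
U(-65, 210)/q = (1536 + 12*(-65))/796530240 = (1536 - 780)*(1/796530240) = 756*(1/796530240) = 7/7375280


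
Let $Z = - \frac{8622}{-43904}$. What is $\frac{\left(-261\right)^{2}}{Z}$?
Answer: $\frac{166154688}{479} \approx 3.4688 \cdot 10^{5}$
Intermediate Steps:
$Z = \frac{4311}{21952}$ ($Z = \left(-8622\right) \left(- \frac{1}{43904}\right) = \frac{4311}{21952} \approx 0.19638$)
$\frac{\left(-261\right)^{2}}{Z} = \frac{\left(-261\right)^{2}}{\frac{4311}{21952}} = 68121 \cdot \frac{21952}{4311} = \frac{166154688}{479}$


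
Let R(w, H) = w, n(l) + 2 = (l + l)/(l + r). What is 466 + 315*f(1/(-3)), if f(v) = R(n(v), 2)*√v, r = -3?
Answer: 466 - 189*I*√3 ≈ 466.0 - 327.36*I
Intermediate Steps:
n(l) = -2 + 2*l/(-3 + l) (n(l) = -2 + (l + l)/(l - 3) = -2 + (2*l)/(-3 + l) = -2 + 2*l/(-3 + l))
f(v) = 6*√v/(-3 + v) (f(v) = (6/(-3 + v))*√v = 6*√v/(-3 + v))
466 + 315*f(1/(-3)) = 466 + 315*(6*√(1/(-3))/(-3 + 1/(-3))) = 466 + 315*(6*√(-⅓)/(-3 - ⅓)) = 466 + 315*(6*(I*√3/3)/(-10/3)) = 466 + 315*(6*(I*√3/3)*(-3/10)) = 466 + 315*(-3*I*√3/5) = 466 - 189*I*√3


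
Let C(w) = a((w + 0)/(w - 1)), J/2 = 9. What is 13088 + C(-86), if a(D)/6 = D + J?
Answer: 382856/29 ≈ 13202.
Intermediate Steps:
J = 18 (J = 2*9 = 18)
a(D) = 108 + 6*D (a(D) = 6*(D + 18) = 6*(18 + D) = 108 + 6*D)
C(w) = 108 + 6*w/(-1 + w) (C(w) = 108 + 6*((w + 0)/(w - 1)) = 108 + 6*(w/(-1 + w)) = 108 + 6*w/(-1 + w))
13088 + C(-86) = 13088 + 6*(-18 + 19*(-86))/(-1 - 86) = 13088 + 6*(-18 - 1634)/(-87) = 13088 + 6*(-1/87)*(-1652) = 13088 + 3304/29 = 382856/29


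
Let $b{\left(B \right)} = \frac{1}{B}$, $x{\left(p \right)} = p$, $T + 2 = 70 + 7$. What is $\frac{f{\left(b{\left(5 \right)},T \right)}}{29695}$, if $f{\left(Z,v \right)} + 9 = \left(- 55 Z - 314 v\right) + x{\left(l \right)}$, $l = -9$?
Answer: $- \frac{23579}{29695} \approx -0.79404$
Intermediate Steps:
$T = 75$ ($T = -2 + \left(70 + 7\right) = -2 + 77 = 75$)
$f{\left(Z,v \right)} = -18 - 314 v - 55 Z$ ($f{\left(Z,v \right)} = -9 - \left(9 + 55 Z + 314 v\right) = -18 - 314 v - 55 Z$)
$\frac{f{\left(b{\left(5 \right)},T \right)}}{29695} = \frac{-18 - 23550 - \frac{55}{5}}{29695} = \left(-18 - 23550 - 11\right) \frac{1}{29695} = \left(-23579\right) \frac{1}{29695} = - \frac{23579}{29695}$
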